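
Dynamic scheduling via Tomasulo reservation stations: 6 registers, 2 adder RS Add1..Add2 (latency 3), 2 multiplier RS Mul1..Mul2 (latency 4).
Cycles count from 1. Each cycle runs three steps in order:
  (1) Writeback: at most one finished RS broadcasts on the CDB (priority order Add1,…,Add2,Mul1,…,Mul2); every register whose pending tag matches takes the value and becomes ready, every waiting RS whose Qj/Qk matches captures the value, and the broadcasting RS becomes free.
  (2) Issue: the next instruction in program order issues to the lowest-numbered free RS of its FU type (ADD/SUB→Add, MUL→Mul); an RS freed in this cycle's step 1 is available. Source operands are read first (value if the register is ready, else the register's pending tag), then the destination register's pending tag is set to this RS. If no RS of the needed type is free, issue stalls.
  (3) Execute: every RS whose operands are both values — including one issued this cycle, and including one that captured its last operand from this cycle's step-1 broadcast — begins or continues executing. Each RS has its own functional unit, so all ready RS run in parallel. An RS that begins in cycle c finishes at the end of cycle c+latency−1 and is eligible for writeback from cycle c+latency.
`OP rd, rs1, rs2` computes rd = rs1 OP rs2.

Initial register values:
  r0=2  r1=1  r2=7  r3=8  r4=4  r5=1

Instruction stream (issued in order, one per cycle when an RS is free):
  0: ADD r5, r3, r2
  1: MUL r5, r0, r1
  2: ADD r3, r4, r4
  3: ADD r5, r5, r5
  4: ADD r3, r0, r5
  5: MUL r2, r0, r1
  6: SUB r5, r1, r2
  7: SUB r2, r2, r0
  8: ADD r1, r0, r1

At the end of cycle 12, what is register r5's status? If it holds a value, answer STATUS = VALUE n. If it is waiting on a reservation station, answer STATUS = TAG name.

c1: issue ADD r5<-Add1 | r0:2,r1:1,r2:7,r3:8,r4:4,r5:Add1
c2: issue MUL r5<-Mul1 | r0:2,r1:1,r2:7,r3:8,r4:4,r5:Mul1
c3: issue ADD r3<-Add2 | r0:2,r1:1,r2:7,r3:Add2,r4:4,r5:Mul1
c4: CDB Add1=15; issue ADD r5<-Add1 | r0:2,r1:1,r2:7,r3:Add2,r4:4,r5:Add1
c5: stall | r0:2,r1:1,r2:7,r3:Add2,r4:4,r5:Add1
c6: CDB Add2=8; issue ADD r3<-Add2 | r0:2,r1:1,r2:7,r3:Add2,r4:4,r5:Add1
c7: CDB Mul1=2; issue MUL r2<-Mul1 | r0:2,r1:1,r2:Mul1,r3:Add2,r4:4,r5:Add1
c8: stall | r0:2,r1:1,r2:Mul1,r3:Add2,r4:4,r5:Add1
c9: stall | r0:2,r1:1,r2:Mul1,r3:Add2,r4:4,r5:Add1
c10: CDB Add1=4; issue SUB r5<-Add1 | r0:2,r1:1,r2:Mul1,r3:Add2,r4:4,r5:Add1
c11: CDB Mul1=2; stall | r0:2,r1:1,r2:2,r3:Add2,r4:4,r5:Add1
c12: stall | r0:2,r1:1,r2:2,r3:Add2,r4:4,r5:Add1

STATUS = TAG Add1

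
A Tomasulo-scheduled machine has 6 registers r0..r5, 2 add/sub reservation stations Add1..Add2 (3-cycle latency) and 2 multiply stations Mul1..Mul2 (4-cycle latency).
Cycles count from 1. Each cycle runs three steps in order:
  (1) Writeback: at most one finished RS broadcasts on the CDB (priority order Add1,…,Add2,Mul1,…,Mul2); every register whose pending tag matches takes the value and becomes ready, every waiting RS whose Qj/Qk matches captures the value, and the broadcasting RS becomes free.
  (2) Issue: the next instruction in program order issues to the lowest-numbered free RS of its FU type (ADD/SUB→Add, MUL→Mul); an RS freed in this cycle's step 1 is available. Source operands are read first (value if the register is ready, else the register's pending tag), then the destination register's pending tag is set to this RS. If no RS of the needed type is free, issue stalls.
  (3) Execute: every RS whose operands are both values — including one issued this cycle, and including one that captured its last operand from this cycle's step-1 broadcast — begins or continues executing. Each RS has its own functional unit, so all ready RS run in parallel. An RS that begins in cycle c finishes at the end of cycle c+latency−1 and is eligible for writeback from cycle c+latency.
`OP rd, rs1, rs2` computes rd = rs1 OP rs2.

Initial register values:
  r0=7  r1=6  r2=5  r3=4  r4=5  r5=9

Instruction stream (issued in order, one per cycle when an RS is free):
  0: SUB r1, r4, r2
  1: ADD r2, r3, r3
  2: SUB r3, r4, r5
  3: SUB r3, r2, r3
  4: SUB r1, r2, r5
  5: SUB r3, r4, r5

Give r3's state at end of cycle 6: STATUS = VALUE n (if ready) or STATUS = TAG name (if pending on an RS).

STATUS = TAG Add2

  c1: issue SUB r1<-Add1  regs: r0:7,r1:Add1,r2:5,r3:4,r4:5,r5:9
  c2: issue ADD r2<-Add2  regs: r0:7,r1:Add1,r2:Add2,r3:4,r4:5,r5:9
  c3: stall  regs: r0:7,r1:Add1,r2:Add2,r3:4,r4:5,r5:9
  c4: CDB Add1=0; issue SUB r3<-Add1  regs: r0:7,r1:0,r2:Add2,r3:Add1,r4:5,r5:9
  c5: CDB Add2=8; issue SUB r3<-Add2  regs: r0:7,r1:0,r2:8,r3:Add2,r4:5,r5:9
  c6: stall  regs: r0:7,r1:0,r2:8,r3:Add2,r4:5,r5:9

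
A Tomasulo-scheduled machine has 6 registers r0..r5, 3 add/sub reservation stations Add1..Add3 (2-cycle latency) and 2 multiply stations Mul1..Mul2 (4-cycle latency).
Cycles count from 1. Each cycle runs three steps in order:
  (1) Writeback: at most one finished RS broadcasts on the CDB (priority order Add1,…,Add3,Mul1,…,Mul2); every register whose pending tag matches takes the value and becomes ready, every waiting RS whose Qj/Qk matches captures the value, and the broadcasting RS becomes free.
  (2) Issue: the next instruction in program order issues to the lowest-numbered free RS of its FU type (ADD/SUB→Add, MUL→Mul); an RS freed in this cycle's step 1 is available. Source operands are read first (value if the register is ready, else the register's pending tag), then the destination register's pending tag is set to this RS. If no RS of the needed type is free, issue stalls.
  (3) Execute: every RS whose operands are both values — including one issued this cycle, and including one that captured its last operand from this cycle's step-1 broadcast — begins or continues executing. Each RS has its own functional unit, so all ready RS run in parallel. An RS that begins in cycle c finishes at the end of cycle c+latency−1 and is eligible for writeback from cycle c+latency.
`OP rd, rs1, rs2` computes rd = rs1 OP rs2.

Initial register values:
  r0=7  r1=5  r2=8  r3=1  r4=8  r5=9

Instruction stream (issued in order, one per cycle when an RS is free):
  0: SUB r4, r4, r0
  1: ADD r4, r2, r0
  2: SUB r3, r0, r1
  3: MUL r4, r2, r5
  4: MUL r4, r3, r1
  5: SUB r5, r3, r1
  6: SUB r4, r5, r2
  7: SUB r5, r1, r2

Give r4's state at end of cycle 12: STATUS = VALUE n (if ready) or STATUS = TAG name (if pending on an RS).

STATUS = VALUE -11

cycle 1: issue SUB r4<-Add1 // r0:7,r1:5,r2:8,r3:1,r4:Add1,r5:9
cycle 2: issue ADD r4<-Add2 // r0:7,r1:5,r2:8,r3:1,r4:Add2,r5:9
cycle 3: CDB Add1=1; issue SUB r3<-Add1 // r0:7,r1:5,r2:8,r3:Add1,r4:Add2,r5:9
cycle 4: CDB Add2=15; issue MUL r4<-Mul1 // r0:7,r1:5,r2:8,r3:Add1,r4:Mul1,r5:9
cycle 5: CDB Add1=2; issue MUL r4<-Mul2 // r0:7,r1:5,r2:8,r3:2,r4:Mul2,r5:9
cycle 6: issue SUB r5<-Add1 // r0:7,r1:5,r2:8,r3:2,r4:Mul2,r5:Add1
cycle 7: issue SUB r4<-Add2 // r0:7,r1:5,r2:8,r3:2,r4:Add2,r5:Add1
cycle 8: CDB Add1=-3; issue SUB r5<-Add1 // r0:7,r1:5,r2:8,r3:2,r4:Add2,r5:Add1
cycle 9: CDB Mul1=72 // r0:7,r1:5,r2:8,r3:2,r4:Add2,r5:Add1
cycle 10: CDB Add1=-3 // r0:7,r1:5,r2:8,r3:2,r4:Add2,r5:-3
cycle 11: CDB Add2=-11 // r0:7,r1:5,r2:8,r3:2,r4:-11,r5:-3
cycle 12: CDB Mul2=10 // r0:7,r1:5,r2:8,r3:2,r4:-11,r5:-3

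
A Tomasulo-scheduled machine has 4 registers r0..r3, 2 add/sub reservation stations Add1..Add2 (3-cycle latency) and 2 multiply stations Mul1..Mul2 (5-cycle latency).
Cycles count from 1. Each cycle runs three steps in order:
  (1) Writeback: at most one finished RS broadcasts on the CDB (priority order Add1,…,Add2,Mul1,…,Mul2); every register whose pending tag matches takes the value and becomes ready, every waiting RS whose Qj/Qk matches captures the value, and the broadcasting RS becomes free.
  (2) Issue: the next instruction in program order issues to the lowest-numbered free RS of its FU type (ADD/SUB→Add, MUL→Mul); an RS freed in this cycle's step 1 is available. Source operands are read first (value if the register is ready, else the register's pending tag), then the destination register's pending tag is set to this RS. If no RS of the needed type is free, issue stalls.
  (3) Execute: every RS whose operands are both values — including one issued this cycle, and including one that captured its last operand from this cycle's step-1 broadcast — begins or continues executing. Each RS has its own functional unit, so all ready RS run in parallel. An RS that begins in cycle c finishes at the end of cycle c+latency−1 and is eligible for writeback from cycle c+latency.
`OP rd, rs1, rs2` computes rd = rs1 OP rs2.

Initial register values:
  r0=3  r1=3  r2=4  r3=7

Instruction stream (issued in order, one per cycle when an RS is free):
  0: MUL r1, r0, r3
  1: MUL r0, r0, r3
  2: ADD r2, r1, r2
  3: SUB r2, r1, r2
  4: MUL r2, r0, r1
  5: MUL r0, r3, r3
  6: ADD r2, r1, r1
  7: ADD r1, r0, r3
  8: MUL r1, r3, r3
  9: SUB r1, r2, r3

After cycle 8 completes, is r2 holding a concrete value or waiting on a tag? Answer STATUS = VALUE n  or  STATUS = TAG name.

STATUS = TAG Mul1

  c1: issue MUL r1<-Mul1  regs: r0:3,r1:Mul1,r2:4,r3:7
  c2: issue MUL r0<-Mul2  regs: r0:Mul2,r1:Mul1,r2:4,r3:7
  c3: issue ADD r2<-Add1  regs: r0:Mul2,r1:Mul1,r2:Add1,r3:7
  c4: issue SUB r2<-Add2  regs: r0:Mul2,r1:Mul1,r2:Add2,r3:7
  c5: stall  regs: r0:Mul2,r1:Mul1,r2:Add2,r3:7
  c6: CDB Mul1=21; issue MUL r2<-Mul1  regs: r0:Mul2,r1:21,r2:Mul1,r3:7
  c7: CDB Mul2=21; issue MUL r0<-Mul2  regs: r0:Mul2,r1:21,r2:Mul1,r3:7
  c8: stall  regs: r0:Mul2,r1:21,r2:Mul1,r3:7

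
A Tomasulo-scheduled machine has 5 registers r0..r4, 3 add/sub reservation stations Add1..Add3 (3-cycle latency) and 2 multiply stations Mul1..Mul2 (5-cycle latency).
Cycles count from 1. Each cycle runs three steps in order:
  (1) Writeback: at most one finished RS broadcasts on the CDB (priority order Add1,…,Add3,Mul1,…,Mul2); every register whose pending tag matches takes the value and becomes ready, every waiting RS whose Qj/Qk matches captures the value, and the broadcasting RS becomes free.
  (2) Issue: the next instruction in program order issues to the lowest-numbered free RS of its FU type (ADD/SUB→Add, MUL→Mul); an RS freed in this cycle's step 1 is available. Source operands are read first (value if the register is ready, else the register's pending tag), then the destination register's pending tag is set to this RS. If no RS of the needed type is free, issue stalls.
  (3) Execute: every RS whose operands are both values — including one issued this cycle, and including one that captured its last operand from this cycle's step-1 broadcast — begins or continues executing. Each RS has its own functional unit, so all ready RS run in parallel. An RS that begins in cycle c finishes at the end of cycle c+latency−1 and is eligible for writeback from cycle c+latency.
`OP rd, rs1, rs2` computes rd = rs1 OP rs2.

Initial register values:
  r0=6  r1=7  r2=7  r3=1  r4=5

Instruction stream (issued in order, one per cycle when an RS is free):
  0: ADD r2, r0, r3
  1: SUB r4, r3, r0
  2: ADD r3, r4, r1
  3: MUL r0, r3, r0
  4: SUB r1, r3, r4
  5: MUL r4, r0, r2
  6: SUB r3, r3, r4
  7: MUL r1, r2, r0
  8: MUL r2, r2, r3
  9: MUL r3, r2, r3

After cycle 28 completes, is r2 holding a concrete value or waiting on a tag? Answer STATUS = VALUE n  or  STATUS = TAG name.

cycle 1: issue ADD r2<-Add1 // r0:6,r1:7,r2:Add1,r3:1,r4:5
cycle 2: issue SUB r4<-Add2 // r0:6,r1:7,r2:Add1,r3:1,r4:Add2
cycle 3: issue ADD r3<-Add3 // r0:6,r1:7,r2:Add1,r3:Add3,r4:Add2
cycle 4: CDB Add1=7; issue MUL r0<-Mul1 // r0:Mul1,r1:7,r2:7,r3:Add3,r4:Add2
cycle 5: CDB Add2=-5; issue SUB r1<-Add1 // r0:Mul1,r1:Add1,r2:7,r3:Add3,r4:-5
cycle 6: issue MUL r4<-Mul2 // r0:Mul1,r1:Add1,r2:7,r3:Add3,r4:Mul2
cycle 7: issue SUB r3<-Add2 // r0:Mul1,r1:Add1,r2:7,r3:Add2,r4:Mul2
cycle 8: CDB Add3=2; stall // r0:Mul1,r1:Add1,r2:7,r3:Add2,r4:Mul2
cycle 9: stall // r0:Mul1,r1:Add1,r2:7,r3:Add2,r4:Mul2
cycle 10: stall // r0:Mul1,r1:Add1,r2:7,r3:Add2,r4:Mul2
cycle 11: CDB Add1=7; stall // r0:Mul1,r1:7,r2:7,r3:Add2,r4:Mul2
cycle 12: stall // r0:Mul1,r1:7,r2:7,r3:Add2,r4:Mul2
cycle 13: CDB Mul1=12; issue MUL r1<-Mul1 // r0:12,r1:Mul1,r2:7,r3:Add2,r4:Mul2
cycle 14: stall // r0:12,r1:Mul1,r2:7,r3:Add2,r4:Mul2
cycle 15: stall // r0:12,r1:Mul1,r2:7,r3:Add2,r4:Mul2
cycle 16: stall // r0:12,r1:Mul1,r2:7,r3:Add2,r4:Mul2
cycle 17: stall // r0:12,r1:Mul1,r2:7,r3:Add2,r4:Mul2
cycle 18: CDB Mul1=84; issue MUL r2<-Mul1 // r0:12,r1:84,r2:Mul1,r3:Add2,r4:Mul2
cycle 19: CDB Mul2=84; issue MUL r3<-Mul2 // r0:12,r1:84,r2:Mul1,r3:Mul2,r4:84
cycle 20: - // r0:12,r1:84,r2:Mul1,r3:Mul2,r4:84
cycle 21: - // r0:12,r1:84,r2:Mul1,r3:Mul2,r4:84
cycle 22: CDB Add2=-82 // r0:12,r1:84,r2:Mul1,r3:Mul2,r4:84
cycle 23: - // r0:12,r1:84,r2:Mul1,r3:Mul2,r4:84
cycle 24: - // r0:12,r1:84,r2:Mul1,r3:Mul2,r4:84
cycle 25: - // r0:12,r1:84,r2:Mul1,r3:Mul2,r4:84
cycle 26: - // r0:12,r1:84,r2:Mul1,r3:Mul2,r4:84
cycle 27: CDB Mul1=-574 // r0:12,r1:84,r2:-574,r3:Mul2,r4:84
cycle 28: - // r0:12,r1:84,r2:-574,r3:Mul2,r4:84

STATUS = VALUE -574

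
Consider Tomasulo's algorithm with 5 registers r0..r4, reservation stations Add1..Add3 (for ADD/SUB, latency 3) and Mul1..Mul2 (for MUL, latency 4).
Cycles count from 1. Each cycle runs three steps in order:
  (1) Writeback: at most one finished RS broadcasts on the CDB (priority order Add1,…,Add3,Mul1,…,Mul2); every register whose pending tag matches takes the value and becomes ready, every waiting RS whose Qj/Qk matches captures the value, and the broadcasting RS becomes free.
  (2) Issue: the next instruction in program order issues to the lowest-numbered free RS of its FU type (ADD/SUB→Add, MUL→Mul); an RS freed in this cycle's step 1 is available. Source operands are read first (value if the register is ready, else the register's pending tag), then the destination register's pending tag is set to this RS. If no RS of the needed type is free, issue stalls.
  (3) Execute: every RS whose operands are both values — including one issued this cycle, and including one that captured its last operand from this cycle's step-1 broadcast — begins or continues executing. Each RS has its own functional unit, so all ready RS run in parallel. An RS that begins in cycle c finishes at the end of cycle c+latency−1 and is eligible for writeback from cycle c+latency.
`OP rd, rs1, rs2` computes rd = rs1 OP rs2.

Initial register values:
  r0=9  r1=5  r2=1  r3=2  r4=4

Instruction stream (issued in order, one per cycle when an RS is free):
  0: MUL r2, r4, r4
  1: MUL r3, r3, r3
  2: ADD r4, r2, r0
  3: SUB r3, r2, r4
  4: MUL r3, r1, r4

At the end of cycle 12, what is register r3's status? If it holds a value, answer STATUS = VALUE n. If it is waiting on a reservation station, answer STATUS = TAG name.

cycle 1: issue MUL r2<-Mul1 // r0:9,r1:5,r2:Mul1,r3:2,r4:4
cycle 2: issue MUL r3<-Mul2 // r0:9,r1:5,r2:Mul1,r3:Mul2,r4:4
cycle 3: issue ADD r4<-Add1 // r0:9,r1:5,r2:Mul1,r3:Mul2,r4:Add1
cycle 4: issue SUB r3<-Add2 // r0:9,r1:5,r2:Mul1,r3:Add2,r4:Add1
cycle 5: CDB Mul1=16; issue MUL r3<-Mul1 // r0:9,r1:5,r2:16,r3:Mul1,r4:Add1
cycle 6: CDB Mul2=4 // r0:9,r1:5,r2:16,r3:Mul1,r4:Add1
cycle 7: - // r0:9,r1:5,r2:16,r3:Mul1,r4:Add1
cycle 8: CDB Add1=25 // r0:9,r1:5,r2:16,r3:Mul1,r4:25
cycle 9: - // r0:9,r1:5,r2:16,r3:Mul1,r4:25
cycle 10: - // r0:9,r1:5,r2:16,r3:Mul1,r4:25
cycle 11: CDB Add2=-9 // r0:9,r1:5,r2:16,r3:Mul1,r4:25
cycle 12: CDB Mul1=125 // r0:9,r1:5,r2:16,r3:125,r4:25

STATUS = VALUE 125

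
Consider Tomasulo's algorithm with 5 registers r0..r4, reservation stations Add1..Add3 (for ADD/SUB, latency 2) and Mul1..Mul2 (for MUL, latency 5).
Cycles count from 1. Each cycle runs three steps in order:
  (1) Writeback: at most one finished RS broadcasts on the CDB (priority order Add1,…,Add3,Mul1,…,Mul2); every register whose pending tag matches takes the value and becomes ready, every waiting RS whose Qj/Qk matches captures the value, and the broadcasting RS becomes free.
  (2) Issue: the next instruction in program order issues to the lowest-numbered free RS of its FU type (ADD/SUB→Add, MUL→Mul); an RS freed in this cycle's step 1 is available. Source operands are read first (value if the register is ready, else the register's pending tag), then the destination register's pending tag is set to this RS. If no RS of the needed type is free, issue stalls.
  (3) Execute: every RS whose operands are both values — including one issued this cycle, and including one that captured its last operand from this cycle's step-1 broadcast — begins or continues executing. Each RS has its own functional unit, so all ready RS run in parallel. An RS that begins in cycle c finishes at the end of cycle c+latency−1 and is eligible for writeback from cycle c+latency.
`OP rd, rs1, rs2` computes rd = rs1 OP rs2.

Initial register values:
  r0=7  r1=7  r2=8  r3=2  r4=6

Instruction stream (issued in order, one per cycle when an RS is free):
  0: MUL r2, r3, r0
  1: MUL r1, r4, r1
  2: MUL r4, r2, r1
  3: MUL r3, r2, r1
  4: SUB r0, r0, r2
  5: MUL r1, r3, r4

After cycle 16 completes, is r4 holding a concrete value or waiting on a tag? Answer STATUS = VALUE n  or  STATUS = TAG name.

c1: issue MUL r2<-Mul1 | r0:7,r1:7,r2:Mul1,r3:2,r4:6
c2: issue MUL r1<-Mul2 | r0:7,r1:Mul2,r2:Mul1,r3:2,r4:6
c3: stall | r0:7,r1:Mul2,r2:Mul1,r3:2,r4:6
c4: stall | r0:7,r1:Mul2,r2:Mul1,r3:2,r4:6
c5: stall | r0:7,r1:Mul2,r2:Mul1,r3:2,r4:6
c6: CDB Mul1=14; issue MUL r4<-Mul1 | r0:7,r1:Mul2,r2:14,r3:2,r4:Mul1
c7: CDB Mul2=42; issue MUL r3<-Mul2 | r0:7,r1:42,r2:14,r3:Mul2,r4:Mul1
c8: issue SUB r0<-Add1 | r0:Add1,r1:42,r2:14,r3:Mul2,r4:Mul1
c9: stall | r0:Add1,r1:42,r2:14,r3:Mul2,r4:Mul1
c10: CDB Add1=-7; stall | r0:-7,r1:42,r2:14,r3:Mul2,r4:Mul1
c11: stall | r0:-7,r1:42,r2:14,r3:Mul2,r4:Mul1
c12: CDB Mul1=588; issue MUL r1<-Mul1 | r0:-7,r1:Mul1,r2:14,r3:Mul2,r4:588
c13: CDB Mul2=588 | r0:-7,r1:Mul1,r2:14,r3:588,r4:588
c14: - | r0:-7,r1:Mul1,r2:14,r3:588,r4:588
c15: - | r0:-7,r1:Mul1,r2:14,r3:588,r4:588
c16: - | r0:-7,r1:Mul1,r2:14,r3:588,r4:588

STATUS = VALUE 588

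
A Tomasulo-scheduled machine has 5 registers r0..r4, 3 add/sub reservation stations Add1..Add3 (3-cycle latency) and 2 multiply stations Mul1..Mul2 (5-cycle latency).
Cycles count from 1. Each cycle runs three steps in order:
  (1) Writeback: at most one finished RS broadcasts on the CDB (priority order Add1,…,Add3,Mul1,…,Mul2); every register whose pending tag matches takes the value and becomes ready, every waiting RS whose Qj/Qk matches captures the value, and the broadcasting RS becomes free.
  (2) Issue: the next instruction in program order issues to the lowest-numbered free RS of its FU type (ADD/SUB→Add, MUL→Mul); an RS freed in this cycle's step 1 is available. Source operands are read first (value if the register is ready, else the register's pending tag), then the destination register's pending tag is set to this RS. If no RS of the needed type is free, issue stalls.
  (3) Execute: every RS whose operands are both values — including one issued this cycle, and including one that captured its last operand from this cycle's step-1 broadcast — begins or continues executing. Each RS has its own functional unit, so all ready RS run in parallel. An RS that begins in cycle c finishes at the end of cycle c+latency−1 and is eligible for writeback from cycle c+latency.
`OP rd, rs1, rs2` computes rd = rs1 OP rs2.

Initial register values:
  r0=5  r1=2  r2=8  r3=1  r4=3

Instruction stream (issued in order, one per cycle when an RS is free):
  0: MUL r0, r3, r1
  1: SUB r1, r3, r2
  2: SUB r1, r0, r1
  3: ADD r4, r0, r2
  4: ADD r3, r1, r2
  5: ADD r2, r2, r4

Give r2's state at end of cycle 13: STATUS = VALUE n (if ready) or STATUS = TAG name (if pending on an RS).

STATUS = VALUE 18

cycle 1: issue MUL r0<-Mul1 // r0:Mul1,r1:2,r2:8,r3:1,r4:3
cycle 2: issue SUB r1<-Add1 // r0:Mul1,r1:Add1,r2:8,r3:1,r4:3
cycle 3: issue SUB r1<-Add2 // r0:Mul1,r1:Add2,r2:8,r3:1,r4:3
cycle 4: issue ADD r4<-Add3 // r0:Mul1,r1:Add2,r2:8,r3:1,r4:Add3
cycle 5: CDB Add1=-7; issue ADD r3<-Add1 // r0:Mul1,r1:Add2,r2:8,r3:Add1,r4:Add3
cycle 6: CDB Mul1=2; stall // r0:2,r1:Add2,r2:8,r3:Add1,r4:Add3
cycle 7: stall // r0:2,r1:Add2,r2:8,r3:Add1,r4:Add3
cycle 8: stall // r0:2,r1:Add2,r2:8,r3:Add1,r4:Add3
cycle 9: CDB Add2=9; issue ADD r2<-Add2 // r0:2,r1:9,r2:Add2,r3:Add1,r4:Add3
cycle 10: CDB Add3=10 // r0:2,r1:9,r2:Add2,r3:Add1,r4:10
cycle 11: - // r0:2,r1:9,r2:Add2,r3:Add1,r4:10
cycle 12: CDB Add1=17 // r0:2,r1:9,r2:Add2,r3:17,r4:10
cycle 13: CDB Add2=18 // r0:2,r1:9,r2:18,r3:17,r4:10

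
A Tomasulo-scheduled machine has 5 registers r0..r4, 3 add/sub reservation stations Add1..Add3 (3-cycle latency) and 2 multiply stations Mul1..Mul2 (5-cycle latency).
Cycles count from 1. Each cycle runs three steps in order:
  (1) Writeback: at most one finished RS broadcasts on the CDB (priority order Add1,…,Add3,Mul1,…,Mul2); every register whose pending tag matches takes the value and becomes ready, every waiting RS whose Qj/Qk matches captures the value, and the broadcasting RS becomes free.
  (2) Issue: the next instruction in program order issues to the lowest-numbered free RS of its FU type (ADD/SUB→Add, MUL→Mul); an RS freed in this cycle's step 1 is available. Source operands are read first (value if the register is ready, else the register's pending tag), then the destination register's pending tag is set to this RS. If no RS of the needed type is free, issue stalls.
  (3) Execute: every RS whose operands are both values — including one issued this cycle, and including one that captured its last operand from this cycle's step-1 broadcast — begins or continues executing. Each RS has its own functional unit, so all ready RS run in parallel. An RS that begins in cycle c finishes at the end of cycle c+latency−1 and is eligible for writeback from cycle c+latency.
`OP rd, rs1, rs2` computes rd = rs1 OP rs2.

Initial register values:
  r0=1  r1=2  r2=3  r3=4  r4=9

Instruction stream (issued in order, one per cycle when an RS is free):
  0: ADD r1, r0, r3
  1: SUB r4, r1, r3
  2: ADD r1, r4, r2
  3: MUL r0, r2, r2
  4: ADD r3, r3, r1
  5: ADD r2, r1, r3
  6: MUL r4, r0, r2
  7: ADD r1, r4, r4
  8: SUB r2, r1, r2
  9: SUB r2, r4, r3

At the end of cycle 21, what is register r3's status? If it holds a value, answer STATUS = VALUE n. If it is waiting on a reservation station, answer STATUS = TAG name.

STATUS = VALUE 8

  c1: issue ADD r1<-Add1  regs: r0:1,r1:Add1,r2:3,r3:4,r4:9
  c2: issue SUB r4<-Add2  regs: r0:1,r1:Add1,r2:3,r3:4,r4:Add2
  c3: issue ADD r1<-Add3  regs: r0:1,r1:Add3,r2:3,r3:4,r4:Add2
  c4: CDB Add1=5; issue MUL r0<-Mul1  regs: r0:Mul1,r1:Add3,r2:3,r3:4,r4:Add2
  c5: issue ADD r3<-Add1  regs: r0:Mul1,r1:Add3,r2:3,r3:Add1,r4:Add2
  c6: stall  regs: r0:Mul1,r1:Add3,r2:3,r3:Add1,r4:Add2
  c7: CDB Add2=1; issue ADD r2<-Add2  regs: r0:Mul1,r1:Add3,r2:Add2,r3:Add1,r4:1
  c8: issue MUL r4<-Mul2  regs: r0:Mul1,r1:Add3,r2:Add2,r3:Add1,r4:Mul2
  c9: CDB Mul1=9; stall  regs: r0:9,r1:Add3,r2:Add2,r3:Add1,r4:Mul2
  c10: CDB Add3=4; issue ADD r1<-Add3  regs: r0:9,r1:Add3,r2:Add2,r3:Add1,r4:Mul2
  c11: stall  regs: r0:9,r1:Add3,r2:Add2,r3:Add1,r4:Mul2
  c12: stall  regs: r0:9,r1:Add3,r2:Add2,r3:Add1,r4:Mul2
  c13: CDB Add1=8; issue SUB r2<-Add1  regs: r0:9,r1:Add3,r2:Add1,r3:8,r4:Mul2
  c14: stall  regs: r0:9,r1:Add3,r2:Add1,r3:8,r4:Mul2
  c15: stall  regs: r0:9,r1:Add3,r2:Add1,r3:8,r4:Mul2
  c16: CDB Add2=12; issue SUB r2<-Add2  regs: r0:9,r1:Add3,r2:Add2,r3:8,r4:Mul2
  c17: -  regs: r0:9,r1:Add3,r2:Add2,r3:8,r4:Mul2
  c18: -  regs: r0:9,r1:Add3,r2:Add2,r3:8,r4:Mul2
  c19: -  regs: r0:9,r1:Add3,r2:Add2,r3:8,r4:Mul2
  c20: -  regs: r0:9,r1:Add3,r2:Add2,r3:8,r4:Mul2
  c21: CDB Mul2=108  regs: r0:9,r1:Add3,r2:Add2,r3:8,r4:108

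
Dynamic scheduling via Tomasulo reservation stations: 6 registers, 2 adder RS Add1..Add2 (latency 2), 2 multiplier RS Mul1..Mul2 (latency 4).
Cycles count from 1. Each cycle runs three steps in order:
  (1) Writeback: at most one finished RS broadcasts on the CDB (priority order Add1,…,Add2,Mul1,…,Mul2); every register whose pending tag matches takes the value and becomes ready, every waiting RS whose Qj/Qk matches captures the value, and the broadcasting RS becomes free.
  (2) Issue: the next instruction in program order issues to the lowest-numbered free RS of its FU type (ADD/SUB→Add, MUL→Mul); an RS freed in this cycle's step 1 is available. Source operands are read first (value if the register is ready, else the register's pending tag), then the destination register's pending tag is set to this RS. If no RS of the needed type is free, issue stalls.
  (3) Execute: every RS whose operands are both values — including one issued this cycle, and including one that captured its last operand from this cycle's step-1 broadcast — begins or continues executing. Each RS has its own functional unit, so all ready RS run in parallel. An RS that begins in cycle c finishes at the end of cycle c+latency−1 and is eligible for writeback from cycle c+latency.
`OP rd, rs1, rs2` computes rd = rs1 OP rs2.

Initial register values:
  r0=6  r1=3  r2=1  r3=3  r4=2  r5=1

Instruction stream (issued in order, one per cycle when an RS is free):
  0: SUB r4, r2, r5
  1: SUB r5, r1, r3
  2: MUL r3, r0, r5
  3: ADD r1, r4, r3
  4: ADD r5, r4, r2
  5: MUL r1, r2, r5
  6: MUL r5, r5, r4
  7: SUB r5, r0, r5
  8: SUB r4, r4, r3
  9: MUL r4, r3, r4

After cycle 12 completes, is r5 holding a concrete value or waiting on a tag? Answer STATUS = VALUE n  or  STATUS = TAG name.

  c1: issue SUB r4<-Add1  regs: r0:6,r1:3,r2:1,r3:3,r4:Add1,r5:1
  c2: issue SUB r5<-Add2  regs: r0:6,r1:3,r2:1,r3:3,r4:Add1,r5:Add2
  c3: CDB Add1=0; issue MUL r3<-Mul1  regs: r0:6,r1:3,r2:1,r3:Mul1,r4:0,r5:Add2
  c4: CDB Add2=0; issue ADD r1<-Add1  regs: r0:6,r1:Add1,r2:1,r3:Mul1,r4:0,r5:0
  c5: issue ADD r5<-Add2  regs: r0:6,r1:Add1,r2:1,r3:Mul1,r4:0,r5:Add2
  c6: issue MUL r1<-Mul2  regs: r0:6,r1:Mul2,r2:1,r3:Mul1,r4:0,r5:Add2
  c7: CDB Add2=1; stall  regs: r0:6,r1:Mul2,r2:1,r3:Mul1,r4:0,r5:1
  c8: CDB Mul1=0; issue MUL r5<-Mul1  regs: r0:6,r1:Mul2,r2:1,r3:0,r4:0,r5:Mul1
  c9: issue SUB r5<-Add2  regs: r0:6,r1:Mul2,r2:1,r3:0,r4:0,r5:Add2
  c10: CDB Add1=0; issue SUB r4<-Add1  regs: r0:6,r1:Mul2,r2:1,r3:0,r4:Add1,r5:Add2
  c11: CDB Mul2=1; issue MUL r4<-Mul2  regs: r0:6,r1:1,r2:1,r3:0,r4:Mul2,r5:Add2
  c12: CDB Add1=0  regs: r0:6,r1:1,r2:1,r3:0,r4:Mul2,r5:Add2

STATUS = TAG Add2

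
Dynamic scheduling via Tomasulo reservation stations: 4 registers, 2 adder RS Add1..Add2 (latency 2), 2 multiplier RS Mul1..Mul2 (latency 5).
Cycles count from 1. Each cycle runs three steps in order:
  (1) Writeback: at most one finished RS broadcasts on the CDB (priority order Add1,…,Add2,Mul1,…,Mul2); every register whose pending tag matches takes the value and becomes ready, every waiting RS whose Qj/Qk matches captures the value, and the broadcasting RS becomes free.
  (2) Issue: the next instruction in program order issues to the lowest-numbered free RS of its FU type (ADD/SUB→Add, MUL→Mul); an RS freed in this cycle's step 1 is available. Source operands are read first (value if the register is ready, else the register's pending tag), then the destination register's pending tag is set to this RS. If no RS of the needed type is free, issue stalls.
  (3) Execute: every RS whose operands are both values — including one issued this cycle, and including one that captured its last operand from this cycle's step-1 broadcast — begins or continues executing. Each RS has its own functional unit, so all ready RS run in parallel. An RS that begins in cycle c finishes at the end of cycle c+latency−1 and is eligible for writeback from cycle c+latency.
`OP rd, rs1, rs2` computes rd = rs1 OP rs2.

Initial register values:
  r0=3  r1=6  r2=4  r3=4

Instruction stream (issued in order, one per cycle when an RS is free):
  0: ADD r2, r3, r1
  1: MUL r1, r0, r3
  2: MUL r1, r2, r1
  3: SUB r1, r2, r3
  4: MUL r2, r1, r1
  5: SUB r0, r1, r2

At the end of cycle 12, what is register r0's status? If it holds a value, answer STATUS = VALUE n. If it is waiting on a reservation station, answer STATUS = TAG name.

c1: issue ADD r2<-Add1 | r0:3,r1:6,r2:Add1,r3:4
c2: issue MUL r1<-Mul1 | r0:3,r1:Mul1,r2:Add1,r3:4
c3: CDB Add1=10; issue MUL r1<-Mul2 | r0:3,r1:Mul2,r2:10,r3:4
c4: issue SUB r1<-Add1 | r0:3,r1:Add1,r2:10,r3:4
c5: stall | r0:3,r1:Add1,r2:10,r3:4
c6: CDB Add1=6; stall | r0:3,r1:6,r2:10,r3:4
c7: CDB Mul1=12; issue MUL r2<-Mul1 | r0:3,r1:6,r2:Mul1,r3:4
c8: issue SUB r0<-Add1 | r0:Add1,r1:6,r2:Mul1,r3:4
c9: - | r0:Add1,r1:6,r2:Mul1,r3:4
c10: - | r0:Add1,r1:6,r2:Mul1,r3:4
c11: - | r0:Add1,r1:6,r2:Mul1,r3:4
c12: CDB Mul1=36 | r0:Add1,r1:6,r2:36,r3:4

STATUS = TAG Add1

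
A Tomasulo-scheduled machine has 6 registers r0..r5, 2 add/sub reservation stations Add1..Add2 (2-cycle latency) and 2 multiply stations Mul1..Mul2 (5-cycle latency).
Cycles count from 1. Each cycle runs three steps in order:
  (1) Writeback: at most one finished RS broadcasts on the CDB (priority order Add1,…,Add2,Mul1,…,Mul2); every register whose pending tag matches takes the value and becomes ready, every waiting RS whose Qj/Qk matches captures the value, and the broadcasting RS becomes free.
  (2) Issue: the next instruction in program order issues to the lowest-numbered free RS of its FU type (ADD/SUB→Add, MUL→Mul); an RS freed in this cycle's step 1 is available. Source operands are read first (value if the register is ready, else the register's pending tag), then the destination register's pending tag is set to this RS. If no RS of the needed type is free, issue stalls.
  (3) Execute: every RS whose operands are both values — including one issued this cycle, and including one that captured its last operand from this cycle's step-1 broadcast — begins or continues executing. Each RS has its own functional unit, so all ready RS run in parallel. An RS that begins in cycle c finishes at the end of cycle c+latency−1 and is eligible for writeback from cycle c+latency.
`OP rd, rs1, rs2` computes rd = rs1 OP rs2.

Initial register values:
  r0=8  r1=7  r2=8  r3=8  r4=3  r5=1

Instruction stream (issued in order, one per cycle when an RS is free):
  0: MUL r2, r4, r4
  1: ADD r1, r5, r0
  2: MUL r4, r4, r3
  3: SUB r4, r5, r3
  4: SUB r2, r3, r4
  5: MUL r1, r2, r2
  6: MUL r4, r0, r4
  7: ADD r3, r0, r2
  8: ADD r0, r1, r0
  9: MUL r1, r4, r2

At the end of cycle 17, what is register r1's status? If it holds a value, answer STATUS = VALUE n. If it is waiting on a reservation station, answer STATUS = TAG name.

STATUS = TAG Mul1

c1: issue MUL r2<-Mul1 | r0:8,r1:7,r2:Mul1,r3:8,r4:3,r5:1
c2: issue ADD r1<-Add1 | r0:8,r1:Add1,r2:Mul1,r3:8,r4:3,r5:1
c3: issue MUL r4<-Mul2 | r0:8,r1:Add1,r2:Mul1,r3:8,r4:Mul2,r5:1
c4: CDB Add1=9; issue SUB r4<-Add1 | r0:8,r1:9,r2:Mul1,r3:8,r4:Add1,r5:1
c5: issue SUB r2<-Add2 | r0:8,r1:9,r2:Add2,r3:8,r4:Add1,r5:1
c6: CDB Add1=-7; stall | r0:8,r1:9,r2:Add2,r3:8,r4:-7,r5:1
c7: CDB Mul1=9; issue MUL r1<-Mul1 | r0:8,r1:Mul1,r2:Add2,r3:8,r4:-7,r5:1
c8: CDB Add2=15; stall | r0:8,r1:Mul1,r2:15,r3:8,r4:-7,r5:1
c9: CDB Mul2=24; issue MUL r4<-Mul2 | r0:8,r1:Mul1,r2:15,r3:8,r4:Mul2,r5:1
c10: issue ADD r3<-Add1 | r0:8,r1:Mul1,r2:15,r3:Add1,r4:Mul2,r5:1
c11: issue ADD r0<-Add2 | r0:Add2,r1:Mul1,r2:15,r3:Add1,r4:Mul2,r5:1
c12: CDB Add1=23; stall | r0:Add2,r1:Mul1,r2:15,r3:23,r4:Mul2,r5:1
c13: CDB Mul1=225; issue MUL r1<-Mul1 | r0:Add2,r1:Mul1,r2:15,r3:23,r4:Mul2,r5:1
c14: CDB Mul2=-56 | r0:Add2,r1:Mul1,r2:15,r3:23,r4:-56,r5:1
c15: CDB Add2=233 | r0:233,r1:Mul1,r2:15,r3:23,r4:-56,r5:1
c16: - | r0:233,r1:Mul1,r2:15,r3:23,r4:-56,r5:1
c17: - | r0:233,r1:Mul1,r2:15,r3:23,r4:-56,r5:1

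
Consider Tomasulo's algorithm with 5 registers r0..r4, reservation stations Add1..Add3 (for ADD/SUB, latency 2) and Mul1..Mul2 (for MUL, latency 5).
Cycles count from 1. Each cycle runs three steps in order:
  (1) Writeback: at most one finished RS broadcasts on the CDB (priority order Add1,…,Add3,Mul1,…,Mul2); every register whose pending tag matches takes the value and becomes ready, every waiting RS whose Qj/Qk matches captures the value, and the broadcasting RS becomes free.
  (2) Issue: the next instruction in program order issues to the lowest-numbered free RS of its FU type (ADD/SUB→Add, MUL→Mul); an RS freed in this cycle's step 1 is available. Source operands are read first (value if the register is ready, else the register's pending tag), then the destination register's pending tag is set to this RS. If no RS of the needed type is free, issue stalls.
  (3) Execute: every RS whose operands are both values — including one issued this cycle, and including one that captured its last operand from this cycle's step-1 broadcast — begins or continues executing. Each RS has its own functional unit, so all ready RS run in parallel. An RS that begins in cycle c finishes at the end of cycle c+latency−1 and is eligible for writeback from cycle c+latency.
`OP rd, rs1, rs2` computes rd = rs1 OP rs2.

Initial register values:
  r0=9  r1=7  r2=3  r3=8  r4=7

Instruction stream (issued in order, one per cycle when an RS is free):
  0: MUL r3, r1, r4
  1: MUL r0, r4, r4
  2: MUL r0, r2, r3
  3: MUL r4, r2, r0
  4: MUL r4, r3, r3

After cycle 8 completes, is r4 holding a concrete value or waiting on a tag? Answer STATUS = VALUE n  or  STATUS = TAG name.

c1: issue MUL r3<-Mul1 | r0:9,r1:7,r2:3,r3:Mul1,r4:7
c2: issue MUL r0<-Mul2 | r0:Mul2,r1:7,r2:3,r3:Mul1,r4:7
c3: stall | r0:Mul2,r1:7,r2:3,r3:Mul1,r4:7
c4: stall | r0:Mul2,r1:7,r2:3,r3:Mul1,r4:7
c5: stall | r0:Mul2,r1:7,r2:3,r3:Mul1,r4:7
c6: CDB Mul1=49; issue MUL r0<-Mul1 | r0:Mul1,r1:7,r2:3,r3:49,r4:7
c7: CDB Mul2=49; issue MUL r4<-Mul2 | r0:Mul1,r1:7,r2:3,r3:49,r4:Mul2
c8: stall | r0:Mul1,r1:7,r2:3,r3:49,r4:Mul2

STATUS = TAG Mul2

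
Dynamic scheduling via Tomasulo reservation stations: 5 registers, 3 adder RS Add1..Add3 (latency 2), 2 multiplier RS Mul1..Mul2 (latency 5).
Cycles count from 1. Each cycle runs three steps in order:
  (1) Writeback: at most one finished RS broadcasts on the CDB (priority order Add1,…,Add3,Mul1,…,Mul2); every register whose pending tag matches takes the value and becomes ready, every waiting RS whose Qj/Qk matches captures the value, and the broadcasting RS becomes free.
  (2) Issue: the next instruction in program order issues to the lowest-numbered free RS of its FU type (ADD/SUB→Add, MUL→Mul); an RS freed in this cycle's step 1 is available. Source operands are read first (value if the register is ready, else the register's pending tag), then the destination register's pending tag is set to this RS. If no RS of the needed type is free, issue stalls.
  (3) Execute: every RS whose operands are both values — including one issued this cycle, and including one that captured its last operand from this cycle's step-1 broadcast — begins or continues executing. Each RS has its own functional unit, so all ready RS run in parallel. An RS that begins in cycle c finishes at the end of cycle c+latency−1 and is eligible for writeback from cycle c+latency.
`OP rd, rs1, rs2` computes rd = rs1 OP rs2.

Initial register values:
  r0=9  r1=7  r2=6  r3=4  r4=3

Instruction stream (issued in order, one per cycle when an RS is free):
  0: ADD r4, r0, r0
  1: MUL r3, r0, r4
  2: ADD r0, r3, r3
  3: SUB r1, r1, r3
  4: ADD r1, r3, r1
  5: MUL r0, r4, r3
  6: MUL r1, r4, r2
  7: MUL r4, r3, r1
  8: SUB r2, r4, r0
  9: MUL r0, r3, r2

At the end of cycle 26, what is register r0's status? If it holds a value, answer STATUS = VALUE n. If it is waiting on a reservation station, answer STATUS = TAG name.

c1: issue ADD r4<-Add1 | r0:9,r1:7,r2:6,r3:4,r4:Add1
c2: issue MUL r3<-Mul1 | r0:9,r1:7,r2:6,r3:Mul1,r4:Add1
c3: CDB Add1=18; issue ADD r0<-Add1 | r0:Add1,r1:7,r2:6,r3:Mul1,r4:18
c4: issue SUB r1<-Add2 | r0:Add1,r1:Add2,r2:6,r3:Mul1,r4:18
c5: issue ADD r1<-Add3 | r0:Add1,r1:Add3,r2:6,r3:Mul1,r4:18
c6: issue MUL r0<-Mul2 | r0:Mul2,r1:Add3,r2:6,r3:Mul1,r4:18
c7: stall | r0:Mul2,r1:Add3,r2:6,r3:Mul1,r4:18
c8: CDB Mul1=162; issue MUL r1<-Mul1 | r0:Mul2,r1:Mul1,r2:6,r3:162,r4:18
c9: stall | r0:Mul2,r1:Mul1,r2:6,r3:162,r4:18
c10: CDB Add1=324; stall | r0:Mul2,r1:Mul1,r2:6,r3:162,r4:18
c11: CDB Add2=-155; stall | r0:Mul2,r1:Mul1,r2:6,r3:162,r4:18
c12: stall | r0:Mul2,r1:Mul1,r2:6,r3:162,r4:18
c13: CDB Add3=7; stall | r0:Mul2,r1:Mul1,r2:6,r3:162,r4:18
c14: CDB Mul1=108; issue MUL r4<-Mul1 | r0:Mul2,r1:108,r2:6,r3:162,r4:Mul1
c15: CDB Mul2=2916; issue SUB r2<-Add1 | r0:2916,r1:108,r2:Add1,r3:162,r4:Mul1
c16: issue MUL r0<-Mul2 | r0:Mul2,r1:108,r2:Add1,r3:162,r4:Mul1
c17: - | r0:Mul2,r1:108,r2:Add1,r3:162,r4:Mul1
c18: - | r0:Mul2,r1:108,r2:Add1,r3:162,r4:Mul1
c19: CDB Mul1=17496 | r0:Mul2,r1:108,r2:Add1,r3:162,r4:17496
c20: - | r0:Mul2,r1:108,r2:Add1,r3:162,r4:17496
c21: CDB Add1=14580 | r0:Mul2,r1:108,r2:14580,r3:162,r4:17496
c22: - | r0:Mul2,r1:108,r2:14580,r3:162,r4:17496
c23: - | r0:Mul2,r1:108,r2:14580,r3:162,r4:17496
c24: - | r0:Mul2,r1:108,r2:14580,r3:162,r4:17496
c25: - | r0:Mul2,r1:108,r2:14580,r3:162,r4:17496
c26: CDB Mul2=2361960 | r0:2361960,r1:108,r2:14580,r3:162,r4:17496

STATUS = VALUE 2361960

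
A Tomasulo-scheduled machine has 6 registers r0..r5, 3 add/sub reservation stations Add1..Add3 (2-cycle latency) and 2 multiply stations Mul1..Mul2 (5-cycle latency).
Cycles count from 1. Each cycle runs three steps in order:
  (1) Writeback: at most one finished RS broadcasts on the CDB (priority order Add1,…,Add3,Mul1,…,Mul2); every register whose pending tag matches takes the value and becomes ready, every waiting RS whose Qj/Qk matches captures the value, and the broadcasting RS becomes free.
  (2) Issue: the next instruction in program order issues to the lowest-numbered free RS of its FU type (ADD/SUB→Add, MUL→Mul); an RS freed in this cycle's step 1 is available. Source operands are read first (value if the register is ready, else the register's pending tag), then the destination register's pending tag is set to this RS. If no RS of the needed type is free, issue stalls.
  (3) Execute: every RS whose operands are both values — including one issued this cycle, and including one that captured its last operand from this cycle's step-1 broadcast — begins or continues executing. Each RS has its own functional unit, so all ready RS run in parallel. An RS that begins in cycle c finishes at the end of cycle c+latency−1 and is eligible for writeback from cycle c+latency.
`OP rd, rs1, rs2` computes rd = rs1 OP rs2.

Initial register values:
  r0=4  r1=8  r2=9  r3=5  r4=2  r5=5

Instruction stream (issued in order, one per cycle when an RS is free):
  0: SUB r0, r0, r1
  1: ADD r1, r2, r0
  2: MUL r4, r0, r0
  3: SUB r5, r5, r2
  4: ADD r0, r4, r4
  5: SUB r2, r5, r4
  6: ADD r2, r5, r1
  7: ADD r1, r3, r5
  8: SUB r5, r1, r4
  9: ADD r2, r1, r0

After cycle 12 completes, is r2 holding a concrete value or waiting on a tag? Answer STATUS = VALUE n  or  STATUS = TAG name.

  c1: issue SUB r0<-Add1  regs: r0:Add1,r1:8,r2:9,r3:5,r4:2,r5:5
  c2: issue ADD r1<-Add2  regs: r0:Add1,r1:Add2,r2:9,r3:5,r4:2,r5:5
  c3: CDB Add1=-4; issue MUL r4<-Mul1  regs: r0:-4,r1:Add2,r2:9,r3:5,r4:Mul1,r5:5
  c4: issue SUB r5<-Add1  regs: r0:-4,r1:Add2,r2:9,r3:5,r4:Mul1,r5:Add1
  c5: CDB Add2=5; issue ADD r0<-Add2  regs: r0:Add2,r1:5,r2:9,r3:5,r4:Mul1,r5:Add1
  c6: CDB Add1=-4; issue SUB r2<-Add1  regs: r0:Add2,r1:5,r2:Add1,r3:5,r4:Mul1,r5:-4
  c7: issue ADD r2<-Add3  regs: r0:Add2,r1:5,r2:Add3,r3:5,r4:Mul1,r5:-4
  c8: CDB Mul1=16; stall  regs: r0:Add2,r1:5,r2:Add3,r3:5,r4:16,r5:-4
  c9: CDB Add3=1; issue ADD r1<-Add3  regs: r0:Add2,r1:Add3,r2:1,r3:5,r4:16,r5:-4
  c10: CDB Add1=-20; issue SUB r5<-Add1  regs: r0:Add2,r1:Add3,r2:1,r3:5,r4:16,r5:Add1
  c11: CDB Add2=32; issue ADD r2<-Add2  regs: r0:32,r1:Add3,r2:Add2,r3:5,r4:16,r5:Add1
  c12: CDB Add3=1  regs: r0:32,r1:1,r2:Add2,r3:5,r4:16,r5:Add1

STATUS = TAG Add2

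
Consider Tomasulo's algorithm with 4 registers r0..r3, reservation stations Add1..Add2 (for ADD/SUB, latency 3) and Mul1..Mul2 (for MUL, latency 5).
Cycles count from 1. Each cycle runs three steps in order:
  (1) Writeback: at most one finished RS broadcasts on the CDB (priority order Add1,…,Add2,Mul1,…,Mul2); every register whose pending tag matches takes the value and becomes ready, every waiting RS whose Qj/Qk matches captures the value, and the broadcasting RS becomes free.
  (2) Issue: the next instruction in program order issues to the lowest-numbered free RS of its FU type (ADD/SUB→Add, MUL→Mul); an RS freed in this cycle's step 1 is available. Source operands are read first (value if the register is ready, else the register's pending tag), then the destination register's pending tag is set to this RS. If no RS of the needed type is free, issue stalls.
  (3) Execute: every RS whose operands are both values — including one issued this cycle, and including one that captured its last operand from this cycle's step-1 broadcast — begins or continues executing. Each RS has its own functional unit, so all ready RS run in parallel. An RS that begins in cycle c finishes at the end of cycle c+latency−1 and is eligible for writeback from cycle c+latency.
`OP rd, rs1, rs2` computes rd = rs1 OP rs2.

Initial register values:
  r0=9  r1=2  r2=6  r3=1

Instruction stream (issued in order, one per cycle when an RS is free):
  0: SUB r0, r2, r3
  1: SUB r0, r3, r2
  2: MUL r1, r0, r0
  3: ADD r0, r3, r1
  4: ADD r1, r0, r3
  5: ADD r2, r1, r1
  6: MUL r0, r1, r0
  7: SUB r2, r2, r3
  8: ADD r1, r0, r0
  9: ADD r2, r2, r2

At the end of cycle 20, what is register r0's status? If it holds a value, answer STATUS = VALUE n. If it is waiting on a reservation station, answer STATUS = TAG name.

cycle 1: issue SUB r0<-Add1 // r0:Add1,r1:2,r2:6,r3:1
cycle 2: issue SUB r0<-Add2 // r0:Add2,r1:2,r2:6,r3:1
cycle 3: issue MUL r1<-Mul1 // r0:Add2,r1:Mul1,r2:6,r3:1
cycle 4: CDB Add1=5; issue ADD r0<-Add1 // r0:Add1,r1:Mul1,r2:6,r3:1
cycle 5: CDB Add2=-5; issue ADD r1<-Add2 // r0:Add1,r1:Add2,r2:6,r3:1
cycle 6: stall // r0:Add1,r1:Add2,r2:6,r3:1
cycle 7: stall // r0:Add1,r1:Add2,r2:6,r3:1
cycle 8: stall // r0:Add1,r1:Add2,r2:6,r3:1
cycle 9: stall // r0:Add1,r1:Add2,r2:6,r3:1
cycle 10: CDB Mul1=25; stall // r0:Add1,r1:Add2,r2:6,r3:1
cycle 11: stall // r0:Add1,r1:Add2,r2:6,r3:1
cycle 12: stall // r0:Add1,r1:Add2,r2:6,r3:1
cycle 13: CDB Add1=26; issue ADD r2<-Add1 // r0:26,r1:Add2,r2:Add1,r3:1
cycle 14: issue MUL r0<-Mul1 // r0:Mul1,r1:Add2,r2:Add1,r3:1
cycle 15: stall // r0:Mul1,r1:Add2,r2:Add1,r3:1
cycle 16: CDB Add2=27; issue SUB r2<-Add2 // r0:Mul1,r1:27,r2:Add2,r3:1
cycle 17: stall // r0:Mul1,r1:27,r2:Add2,r3:1
cycle 18: stall // r0:Mul1,r1:27,r2:Add2,r3:1
cycle 19: CDB Add1=54; issue ADD r1<-Add1 // r0:Mul1,r1:Add1,r2:Add2,r3:1
cycle 20: stall // r0:Mul1,r1:Add1,r2:Add2,r3:1

STATUS = TAG Mul1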